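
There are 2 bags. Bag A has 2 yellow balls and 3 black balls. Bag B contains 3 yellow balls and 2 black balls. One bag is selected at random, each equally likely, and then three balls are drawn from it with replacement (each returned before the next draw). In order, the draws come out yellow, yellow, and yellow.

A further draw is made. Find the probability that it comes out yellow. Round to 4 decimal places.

0.5543

Under each hypothesis, the probability of the observed sequence is: P(data | bag A) = (2/5)(2/5)(2/5) = 8/125; P(data | bag B) = (3/5)(3/5)(3/5) = 27/125.
The prior-weighted likelihoods are 1/2 · 8/125 = 4/125, 1/2 · 27/125 = 27/250; summing to 7/50.
The posterior is then P(bag A | data) = 8/35, P(bag B | data) = 27/35.
So P(yellow next | data) = Σ P(yellow next | H) P(H | data) = (2/5)(8/35) + (3/5)(27/35) = 97/175.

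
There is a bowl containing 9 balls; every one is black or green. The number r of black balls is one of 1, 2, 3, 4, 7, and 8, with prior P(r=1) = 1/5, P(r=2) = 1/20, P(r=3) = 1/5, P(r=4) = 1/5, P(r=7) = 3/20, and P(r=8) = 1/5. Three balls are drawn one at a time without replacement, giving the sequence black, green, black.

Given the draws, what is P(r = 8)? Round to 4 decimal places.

Compute the likelihood of the observed sequence for each case: P(data | r = 1) = (1/9)(8/8)(0/7) = 0; P(data | r = 2) = (2/9)(7/8)(1/7) = 0.027778; P(data | r = 3) = (3/9)(6/8)(2/7) = 0.071429; P(data | r = 4) = (4/9)(5/8)(3/7) = 0.11905; P(data | r = 7) = (7/9)(2/8)(6/7) = 0.16667; P(data | r = 8) = (8/9)(1/8)(7/7) = 0.11111.
Multiplying each by its prior: 1/5 · 0 = 0, 1/20 · 0.027778 = 0.0013889, 1/5 · 0.071429 = 0.014286, 1/5 · 0.11905 = 0.02381, 3/20 · 0.16667 = 0.025, 1/5 · 0.11111 = 0.022222; with total 0.086706.
By Bayes' rule, P(r = 8 | data) = (0.022222) / (0.086706) = 0.25629.

0.2563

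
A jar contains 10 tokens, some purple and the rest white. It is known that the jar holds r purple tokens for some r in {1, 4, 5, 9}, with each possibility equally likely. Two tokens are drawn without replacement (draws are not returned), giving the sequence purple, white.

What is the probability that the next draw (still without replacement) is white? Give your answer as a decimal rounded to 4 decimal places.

The likelihood of the observed sequence under each hypothesis: P(data | r = 1) = (1/10)(9/9) = 1/10; P(data | r = 4) = (4/10)(6/9) = 4/15; P(data | r = 5) = (5/10)(5/9) = 5/18; P(data | r = 9) = (9/10)(1/9) = 1/10.
The prior-weighted likelihoods are 1/4 · 1/10 = 1/40, 1/4 · 4/15 = 1/15, 1/4 · 5/18 = 5/72, 1/4 · 1/10 = 1/40; these sum to 67/360.
Normalising, the posterior is P(r = 1 | data) = 9/67, P(r = 4 | data) = 24/67, P(r = 5 | data) = 25/67, P(r = 9 | data) = 9/67.
The predictive probability is P(white next | data) = (1)(9/67) + (5/8)(24/67) + (1/2)(25/67) + (0)(9/67) = 73/134.

0.5448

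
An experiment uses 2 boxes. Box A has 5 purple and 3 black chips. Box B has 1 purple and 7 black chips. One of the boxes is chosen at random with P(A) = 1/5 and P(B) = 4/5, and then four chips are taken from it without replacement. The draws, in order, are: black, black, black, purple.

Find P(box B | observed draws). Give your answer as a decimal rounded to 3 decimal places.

0.966

Compute the likelihood of the observed sequence for each case: P(data | box A) = (3/8)(2/7)(1/6)(5/5) = 1/56; P(data | box B) = (7/8)(6/7)(5/6)(1/5) = 1/8.
The prior-weighted likelihoods are 1/5 · 1/56 = 1/280, 4/5 · 1/8 = 1/10; with total 29/280.
Hence P(box B | data) = (1/10) / (29/280) = 28/29.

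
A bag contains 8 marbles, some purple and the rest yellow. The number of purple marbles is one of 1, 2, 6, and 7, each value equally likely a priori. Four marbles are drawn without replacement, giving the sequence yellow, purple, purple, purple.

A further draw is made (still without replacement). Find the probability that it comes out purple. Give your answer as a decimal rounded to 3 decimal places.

0.867

Compute the likelihood of the observed sequence for each case: P(data | r = 1) = (7/8)(1/7)(0/6) = 0; P(data | r = 2) = (6/8)(2/7)(1/6)(0/5) = 0; P(data | r = 6) = (2/8)(6/7)(5/6)(4/5) = 1/7; P(data | r = 7) = (1/8)(7/7)(6/6)(5/5) = 1/8.
The prior-weighted likelihoods are 1/4 · 0 = 0, 1/4 · 0 = 0, 1/4 · 1/7 = 1/28, 1/4 · 1/8 = 1/32; these sum to 15/224.
Dividing through by the total gives posterior P(r = 1 | data) = 0, P(r = 2 | data) = 0, P(r = 6 | data) = 8/15, P(r = 7 | data) = 7/15.
Averaging over the posterior, P(purple next | data) = (3/4)(8/15) + (1)(7/15) = 13/15.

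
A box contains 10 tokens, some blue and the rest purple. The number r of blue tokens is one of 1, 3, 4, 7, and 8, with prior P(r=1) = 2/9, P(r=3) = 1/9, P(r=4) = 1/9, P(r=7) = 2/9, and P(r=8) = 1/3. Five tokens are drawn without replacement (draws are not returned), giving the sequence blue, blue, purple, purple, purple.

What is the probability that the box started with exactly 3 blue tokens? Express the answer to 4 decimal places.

0.3933

Under each hypothesis, the probability of the observed sequence is: P(data | r = 1) = (1/10)(0/9) = 0; P(data | r = 3) = (3/10)(2/9)(7/8)(6/7)(5/6) = 0.041667; P(data | r = 4) = (4/10)(3/9)(6/8)(5/7)(4/6) = 0.047619; P(data | r = 7) = (7/10)(6/9)(3/8)(2/7)(1/6) = 0.0083333; P(data | r = 8) = (8/10)(7/9)(2/8)(1/7)(0/6) = 0.
Weighting by the prior gives 2/9 · 0 = 0, 1/9 · 0.041667 = 0.0046296, 1/9 · 0.047619 = 0.005291, 2/9 · 0.0083333 = 0.0018519, 1/3 · 0 = 0; these sum to 0.011772.
By Bayes' rule, P(r = 3 | data) = (0.0046296) / (0.011772) = 0.39326.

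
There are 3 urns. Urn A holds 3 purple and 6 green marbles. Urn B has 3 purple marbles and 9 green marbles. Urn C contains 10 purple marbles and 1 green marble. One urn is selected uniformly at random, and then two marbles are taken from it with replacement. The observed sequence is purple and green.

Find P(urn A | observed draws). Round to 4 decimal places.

0.4513

The likelihood of the observed sequence under each hypothesis: P(data | urn A) = (3/9)(6/9) = 0.22222; P(data | urn B) = (3/12)(9/12) = 0.1875; P(data | urn C) = (10/11)(1/11) = 0.082645.
Weighting by the prior gives 1/3 · 0.22222 = 0.074074, 1/3 · 0.1875 = 0.0625, 1/3 · 0.082645 = 0.027548; these sum to 0.16412.
So P(urn A | data) = (0.074074) / (0.16412) = 0.45133.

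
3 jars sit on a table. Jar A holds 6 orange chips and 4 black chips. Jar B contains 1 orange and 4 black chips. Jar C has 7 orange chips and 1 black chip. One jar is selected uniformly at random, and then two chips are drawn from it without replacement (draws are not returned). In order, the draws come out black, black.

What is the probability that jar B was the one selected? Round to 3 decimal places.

0.818

Under each hypothesis, the probability of the observed sequence is: P(data | jar A) = (4/10)(3/9) = 2/15; P(data | jar B) = (4/5)(3/4) = 3/5; P(data | jar C) = (1/8)(0/7) = 0.
Multiplying each by its prior: 1/3 · 2/15 = 2/45, 1/3 · 3/5 = 1/5, 1/3 · 0 = 0; with total 11/45.
By Bayes' rule, P(jar B | data) = (1/5) / (11/45) = 9/11.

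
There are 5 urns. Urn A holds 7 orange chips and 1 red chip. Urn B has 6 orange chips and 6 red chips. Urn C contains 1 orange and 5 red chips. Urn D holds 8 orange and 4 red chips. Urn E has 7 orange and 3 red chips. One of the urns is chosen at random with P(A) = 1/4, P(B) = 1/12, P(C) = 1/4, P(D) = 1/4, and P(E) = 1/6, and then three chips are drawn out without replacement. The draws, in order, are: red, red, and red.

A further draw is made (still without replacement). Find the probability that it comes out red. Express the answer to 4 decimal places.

0.6235

Compute the likelihood of the observed sequence for each case: P(data | urn A) = (1/8)(0/7) = 0; P(data | urn B) = (6/12)(5/11)(4/10) = 0.090909; P(data | urn C) = (5/6)(4/5)(3/4) = 0.5; P(data | urn D) = (4/12)(3/11)(2/10) = 0.018182; P(data | urn E) = (3/10)(2/9)(1/8) = 0.0083333.
The prior-weighted likelihoods are 1/4 · 0 = 0, 1/12 · 0.090909 = 0.0075758, 1/4 · 0.5 = 0.125, 1/4 · 0.018182 = 0.0045455, 1/6 · 0.0083333 = 0.0013889; these sum to 0.13851.
Dividing through by the total gives posterior P(urn A | data) = 0, P(urn B | data) = 0.054695, P(urn C | data) = 0.90246, P(urn D | data) = 0.032817, P(urn E | data) = 0.010027.
So P(red next | data) = Σ P(red next | H) P(H | data) = (1/3)(0.054695) + (2/3)(0.90246) + (1/9)(0.032817) + (0)(0.010027) = 0.62352.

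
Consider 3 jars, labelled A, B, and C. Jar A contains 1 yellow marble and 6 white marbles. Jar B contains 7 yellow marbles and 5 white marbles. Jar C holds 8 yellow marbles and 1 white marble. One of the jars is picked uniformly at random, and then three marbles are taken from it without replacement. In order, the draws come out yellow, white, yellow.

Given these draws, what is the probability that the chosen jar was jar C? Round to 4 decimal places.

For each hypothesis, P(data | H) works out to: P(data | jar A) = (1/7)(6/6)(0/5) = 0; P(data | jar B) = (7/12)(5/11)(6/10) = 0.15909; P(data | jar C) = (8/9)(1/8)(7/7) = 0.11111.
Multiplying each by its prior: 1/3 · 0 = 0, 1/3 · 0.15909 = 0.05303, 1/3 · 0.11111 = 0.037037; with total 0.090067.
By Bayes' rule, P(jar C | data) = (0.037037) / (0.090067) = 0.41121.

0.4112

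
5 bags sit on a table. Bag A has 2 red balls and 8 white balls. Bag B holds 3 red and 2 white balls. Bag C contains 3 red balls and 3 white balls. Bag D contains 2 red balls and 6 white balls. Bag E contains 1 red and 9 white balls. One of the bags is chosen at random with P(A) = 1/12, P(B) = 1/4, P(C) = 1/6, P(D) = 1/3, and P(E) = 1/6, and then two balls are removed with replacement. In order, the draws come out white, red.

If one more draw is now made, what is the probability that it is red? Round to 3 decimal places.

The likelihood of the observed sequence under each hypothesis: P(data | bag A) = (8/10)(2/10) = 4/25; P(data | bag B) = (2/5)(3/5) = 6/25; P(data | bag C) = (3/6)(3/6) = 1/4; P(data | bag D) = (6/8)(2/8) = 3/16; P(data | bag E) = (9/10)(1/10) = 9/100.
Multiplying each by its prior: 1/12 · 4/25 = 1/75, 1/4 · 6/25 = 3/50, 1/6 · 1/4 = 1/24, 1/3 · 3/16 = 1/16, 1/6 · 9/100 = 3/200; summing to 77/400.
The posterior is then P(bag A | data) = 0.069264, P(bag B | data) = 0.31169, P(bag C | data) = 0.21645, P(bag D | data) = 0.32468, P(bag E | data) = 0.077922.
Averaging over the posterior, P(red next | data) = (1/5)(0.069264) + (3/5)(0.31169) + (1/2)(0.21645) + (1/4)(0.32468) + (1/10)(0.077922) = 0.39805.

0.398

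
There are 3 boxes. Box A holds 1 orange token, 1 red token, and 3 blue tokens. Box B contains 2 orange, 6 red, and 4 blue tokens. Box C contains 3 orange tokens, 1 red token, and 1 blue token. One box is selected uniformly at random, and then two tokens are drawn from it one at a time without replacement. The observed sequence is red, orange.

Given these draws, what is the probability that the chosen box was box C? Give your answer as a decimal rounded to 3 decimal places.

0.516

Compute the likelihood of the observed sequence for each case: P(data | box A) = (1/5)(1/4) = 1/20; P(data | box B) = (6/12)(2/11) = 1/11; P(data | box C) = (1/5)(3/4) = 3/20.
The prior-weighted likelihoods are 1/3 · 1/20 = 1/60, 1/3 · 1/11 = 1/33, 1/3 · 3/20 = 1/20; summing to 16/165.
By Bayes' rule, P(box C | data) = (1/20) / (16/165) = 33/64.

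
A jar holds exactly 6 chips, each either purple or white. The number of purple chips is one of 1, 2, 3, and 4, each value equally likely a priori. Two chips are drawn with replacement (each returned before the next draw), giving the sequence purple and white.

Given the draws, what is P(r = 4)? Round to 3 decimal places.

0.267

For each hypothesis, P(data | H) works out to: P(data | r = 1) = (1/6)(5/6) = 5/36; P(data | r = 2) = (2/6)(4/6) = 2/9; P(data | r = 3) = (3/6)(3/6) = 1/4; P(data | r = 4) = (4/6)(2/6) = 2/9.
Weighting by the prior gives 1/4 · 5/36 = 5/144, 1/4 · 2/9 = 1/18, 1/4 · 1/4 = 1/16, 1/4 · 2/9 = 1/18; summing to 5/24.
So P(r = 4 | data) = (1/18) / (5/24) = 4/15.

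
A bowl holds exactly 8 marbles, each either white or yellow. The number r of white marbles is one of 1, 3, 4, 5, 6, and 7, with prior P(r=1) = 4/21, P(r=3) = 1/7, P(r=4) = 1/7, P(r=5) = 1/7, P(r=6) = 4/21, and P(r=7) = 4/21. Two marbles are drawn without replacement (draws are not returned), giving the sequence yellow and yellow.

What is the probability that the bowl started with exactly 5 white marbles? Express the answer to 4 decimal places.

For each hypothesis, P(data | H) works out to: P(data | r = 1) = (7/8)(6/7) = 3/4; P(data | r = 3) = (5/8)(4/7) = 5/14; P(data | r = 4) = (4/8)(3/7) = 3/14; P(data | r = 5) = (3/8)(2/7) = 3/28; P(data | r = 6) = (2/8)(1/7) = 1/28; P(data | r = 7) = (1/8)(0/7) = 0.
Weighting by the prior gives 4/21 · 3/4 = 1/7, 1/7 · 5/14 = 5/98, 1/7 · 3/14 = 3/98, 1/7 · 3/28 = 3/196, 4/21 · 1/28 = 1/147, 4/21 · 0 = 0; with total 145/588.
Therefore the posterior P(r = 5 | data) = (3/196) / (145/588) = 9/145.

0.0621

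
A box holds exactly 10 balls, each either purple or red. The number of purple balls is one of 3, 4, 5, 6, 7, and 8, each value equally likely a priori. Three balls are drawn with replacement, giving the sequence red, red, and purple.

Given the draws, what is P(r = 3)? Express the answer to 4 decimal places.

0.2422

Under each hypothesis, the probability of the observed sequence is: P(data | r = 3) = (7/10)(7/10)(3/10) = 0.147; P(data | r = 4) = (6/10)(6/10)(4/10) = 0.144; P(data | r = 5) = (5/10)(5/10)(5/10) = 0.125; P(data | r = 6) = (4/10)(4/10)(6/10) = 0.096; P(data | r = 7) = (3/10)(3/10)(7/10) = 0.063; P(data | r = 8) = (2/10)(2/10)(8/10) = 0.032.
The prior-weighted likelihoods are 1/6 · 0.147 = 0.0245, 1/6 · 0.144 = 0.024, 1/6 · 0.125 = 0.020833, 1/6 · 0.096 = 0.016, 1/6 · 0.063 = 0.0105, 1/6 · 0.032 = 0.0053333; with total 0.10117.
By Bayes' rule, P(r = 3 | data) = (0.0245) / (0.10117) = 0.24217.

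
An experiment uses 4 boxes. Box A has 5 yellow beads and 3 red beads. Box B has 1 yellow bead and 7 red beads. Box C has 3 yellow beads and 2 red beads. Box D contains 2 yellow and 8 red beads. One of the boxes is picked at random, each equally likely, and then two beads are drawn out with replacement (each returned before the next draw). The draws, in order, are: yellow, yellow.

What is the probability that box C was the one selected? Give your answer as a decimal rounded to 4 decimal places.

0.4465

The likelihood of the observed sequence under each hypothesis: P(data | box A) = (5/8)(5/8) = 25/64; P(data | box B) = (1/8)(1/8) = 1/64; P(data | box C) = (3/5)(3/5) = 9/25; P(data | box D) = (2/10)(2/10) = 1/25.
The prior-weighted likelihoods are 1/4 · 25/64 = 25/256, 1/4 · 1/64 = 1/256, 1/4 · 9/25 = 9/100, 1/4 · 1/25 = 1/100; with total 129/640.
Therefore the posterior P(box C | data) = (9/100) / (129/640) = 96/215.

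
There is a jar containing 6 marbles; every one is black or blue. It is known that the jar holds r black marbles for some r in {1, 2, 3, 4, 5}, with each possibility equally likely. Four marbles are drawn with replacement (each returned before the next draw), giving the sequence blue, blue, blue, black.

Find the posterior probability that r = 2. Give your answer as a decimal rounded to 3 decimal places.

0.345

Under each hypothesis, the probability of the observed sequence is: P(data | r = 1) = (5/6)(5/6)(5/6)(1/6) = 0.096451; P(data | r = 2) = (4/6)(4/6)(4/6)(2/6) = 0.098765; P(data | r = 3) = (3/6)(3/6)(3/6)(3/6) = 0.0625; P(data | r = 4) = (2/6)(2/6)(2/6)(4/6) = 0.024691; P(data | r = 5) = (1/6)(1/6)(1/6)(5/6) = 0.003858.
Weighting by the prior gives 1/5 · 0.096451 = 0.01929, 1/5 · 0.098765 = 0.019753, 1/5 · 0.0625 = 0.0125, 1/5 · 0.024691 = 0.0049383, 1/5 · 0.003858 = 0.0007716; with total 0.057253.
So P(r = 2 | data) = (0.019753) / (0.057253) = 0.34501.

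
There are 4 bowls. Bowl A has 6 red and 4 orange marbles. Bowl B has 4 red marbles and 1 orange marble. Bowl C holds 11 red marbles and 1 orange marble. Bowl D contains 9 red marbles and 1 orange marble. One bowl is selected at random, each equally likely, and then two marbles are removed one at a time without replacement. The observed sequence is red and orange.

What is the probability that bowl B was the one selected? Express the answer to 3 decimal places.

0.308

Under each hypothesis, the probability of the observed sequence is: P(data | bowl A) = (6/10)(4/9) = 4/15; P(data | bowl B) = (4/5)(1/4) = 1/5; P(data | bowl C) = (11/12)(1/11) = 1/12; P(data | bowl D) = (9/10)(1/9) = 1/10.
The prior-weighted likelihoods are 1/4 · 4/15 = 1/15, 1/4 · 1/5 = 1/20, 1/4 · 1/12 = 1/48, 1/4 · 1/10 = 1/40; these sum to 13/80.
So P(bowl B | data) = (1/20) / (13/80) = 4/13.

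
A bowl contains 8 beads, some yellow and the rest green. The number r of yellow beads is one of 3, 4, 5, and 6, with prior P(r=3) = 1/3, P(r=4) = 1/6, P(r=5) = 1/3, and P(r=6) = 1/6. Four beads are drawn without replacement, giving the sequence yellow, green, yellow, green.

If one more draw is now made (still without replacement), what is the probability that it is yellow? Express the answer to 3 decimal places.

0.544

The likelihood of the observed sequence under each hypothesis: P(data | r = 3) = (3/8)(5/7)(2/6)(4/5) = 1/14; P(data | r = 4) = (4/8)(4/7)(3/6)(3/5) = 3/35; P(data | r = 5) = (5/8)(3/7)(4/6)(2/5) = 1/14; P(data | r = 6) = (6/8)(2/7)(5/6)(1/5) = 1/28.
Multiplying each by its prior: 1/3 · 1/14 = 1/42, 1/6 · 3/35 = 1/70, 1/3 · 1/14 = 1/42, 1/6 · 1/28 = 1/168; these sum to 19/280.
The posterior is then P(r = 3 | data) = 20/57, P(r = 4 | data) = 4/19, P(r = 5 | data) = 20/57, P(r = 6 | data) = 5/57.
So P(yellow next | data) = Σ P(yellow next | H) P(H | data) = (1/4)(20/57) + (1/2)(4/19) + (3/4)(20/57) + (1)(5/57) = 31/57.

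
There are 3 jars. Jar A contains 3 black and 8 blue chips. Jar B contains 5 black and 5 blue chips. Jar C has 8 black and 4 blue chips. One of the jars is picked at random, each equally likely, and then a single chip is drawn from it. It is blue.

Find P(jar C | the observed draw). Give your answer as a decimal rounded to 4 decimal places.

For each hypothesis, P(data | H) works out to: P(data | jar A) = (8/11) = 8/11; P(data | jar B) = (5/10) = 1/2; P(data | jar C) = (4/12) = 1/3.
Multiplying each by its prior: 1/3 · 8/11 = 8/33, 1/3 · 1/2 = 1/6, 1/3 · 1/3 = 1/9; these sum to 103/198.
Therefore the posterior P(jar C | data) = (1/9) / (103/198) = 22/103.

0.2136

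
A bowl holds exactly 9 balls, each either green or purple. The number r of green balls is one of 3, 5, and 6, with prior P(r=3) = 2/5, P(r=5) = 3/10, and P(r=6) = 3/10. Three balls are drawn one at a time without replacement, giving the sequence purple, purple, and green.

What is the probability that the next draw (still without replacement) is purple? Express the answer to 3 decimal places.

0.491

The likelihood of the observed sequence under each hypothesis: P(data | r = 3) = (6/9)(5/8)(3/7) = 5/28; P(data | r = 5) = (4/9)(3/8)(5/7) = 5/42; P(data | r = 6) = (3/9)(2/8)(6/7) = 1/14.
Multiplying each by its prior: 2/5 · 5/28 = 1/14, 3/10 · 5/42 = 1/28, 3/10 · 1/14 = 3/140; these sum to 9/70.
Normalising, the posterior is P(r = 3 | data) = 5/9, P(r = 5 | data) = 5/18, P(r = 6 | data) = 1/6.
The predictive probability is P(purple next | data) = (2/3)(5/9) + (1/3)(5/18) + (1/6)(1/6) = 53/108.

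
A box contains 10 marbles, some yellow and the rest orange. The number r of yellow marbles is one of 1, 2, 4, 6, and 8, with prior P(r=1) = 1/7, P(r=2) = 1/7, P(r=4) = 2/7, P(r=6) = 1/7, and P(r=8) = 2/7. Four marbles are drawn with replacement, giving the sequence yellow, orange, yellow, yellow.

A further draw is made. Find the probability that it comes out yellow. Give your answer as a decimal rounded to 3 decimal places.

For each hypothesis, P(data | H) works out to: P(data | r = 1) = (1/10)(9/10)(1/10)(1/10) = 0.0009; P(data | r = 2) = (2/10)(8/10)(2/10)(2/10) = 0.0064; P(data | r = 4) = (4/10)(6/10)(4/10)(4/10) = 0.0384; P(data | r = 6) = (6/10)(4/10)(6/10)(6/10) = 0.0864; P(data | r = 8) = (8/10)(2/10)(8/10)(8/10) = 0.1024.
Multiplying each by its prior: 1/7 · 0.0009 = 0.00012857, 1/7 · 0.0064 = 0.00091429, 2/7 · 0.0384 = 0.010971, 1/7 · 0.0864 = 0.012343, 2/7 · 0.1024 = 0.029257; summing to 0.053614.
Dividing through by the total gives posterior P(r = 1 | data) = 0.0023981, P(r = 2 | data) = 0.017053, P(r = 4 | data) = 0.20464, P(r = 6 | data) = 0.23022, P(r = 8 | data) = 0.5457.
The predictive probability is P(yellow next | data) = (1/10)(0.0023981) + (1/5)(0.017053) + (2/5)(0.20464) + (3/5)(0.23022) + (4/5)(0.5457) = 0.66019.

0.660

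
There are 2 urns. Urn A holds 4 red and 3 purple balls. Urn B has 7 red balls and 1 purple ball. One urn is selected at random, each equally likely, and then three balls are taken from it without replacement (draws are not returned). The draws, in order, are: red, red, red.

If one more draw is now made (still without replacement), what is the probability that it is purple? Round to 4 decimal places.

The likelihood of the observed sequence under each hypothesis: P(data | urn A) = (4/7)(3/6)(2/5) = 4/35; P(data | urn B) = (7/8)(6/7)(5/6) = 5/8.
The prior-weighted likelihoods are 1/2 · 4/35 = 2/35, 1/2 · 5/8 = 5/16; with total 207/560.
Dividing through by the total gives posterior P(urn A | data) = 32/207, P(urn B | data) = 175/207.
Averaging over the posterior, P(purple next | data) = (3/4)(32/207) + (1/5)(175/207) = 59/207.

0.2850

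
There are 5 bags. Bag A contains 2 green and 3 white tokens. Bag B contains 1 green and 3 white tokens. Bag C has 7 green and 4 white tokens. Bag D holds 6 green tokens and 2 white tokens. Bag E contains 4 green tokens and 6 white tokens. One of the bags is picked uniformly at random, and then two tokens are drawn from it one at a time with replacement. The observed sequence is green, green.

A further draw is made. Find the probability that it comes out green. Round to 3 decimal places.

Compute the likelihood of the observed sequence for each case: P(data | bag A) = (2/5)(2/5) = 0.16; P(data | bag B) = (1/4)(1/4) = 0.0625; P(data | bag C) = (7/11)(7/11) = 0.40496; P(data | bag D) = (6/8)(6/8) = 0.5625; P(data | bag E) = (4/10)(4/10) = 0.16.
The prior-weighted likelihoods are 1/5 · 0.16 = 0.032, 1/5 · 0.0625 = 0.0125, 1/5 · 0.40496 = 0.080992, 1/5 · 0.5625 = 0.1125, 1/5 · 0.16 = 0.032; summing to 0.26999.
Dividing through by the total gives posterior P(bag A | data) = 0.11852, P(bag B | data) = 0.046298, P(bag C | data) = 0.29998, P(bag D | data) = 0.41668, P(bag E | data) = 0.11852.
The predictive probability is P(green next | data) = (2/5)(0.11852) + (1/4)(0.046298) + (7/11)(0.29998) + (3/4)(0.41668) + (2/5)(0.11852) = 0.6098.

0.610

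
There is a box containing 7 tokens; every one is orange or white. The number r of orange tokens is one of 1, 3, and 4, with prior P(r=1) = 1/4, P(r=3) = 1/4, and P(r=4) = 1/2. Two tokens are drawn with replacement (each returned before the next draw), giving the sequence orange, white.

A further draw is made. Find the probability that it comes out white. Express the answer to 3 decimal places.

The likelihood of the observed sequence under each hypothesis: P(data | r = 1) = (1/7)(6/7) = 6/49; P(data | r = 3) = (3/7)(4/7) = 12/49; P(data | r = 4) = (4/7)(3/7) = 12/49.
The prior-weighted likelihoods are 1/4 · 6/49 = 3/98, 1/4 · 12/49 = 3/49, 1/2 · 12/49 = 6/49; these sum to 3/14.
Dividing through by the total gives posterior P(r = 1 | data) = 1/7, P(r = 3 | data) = 2/7, P(r = 4 | data) = 4/7.
Averaging over the posterior, P(white next | data) = (6/7)(1/7) + (4/7)(2/7) + (3/7)(4/7) = 26/49.

0.531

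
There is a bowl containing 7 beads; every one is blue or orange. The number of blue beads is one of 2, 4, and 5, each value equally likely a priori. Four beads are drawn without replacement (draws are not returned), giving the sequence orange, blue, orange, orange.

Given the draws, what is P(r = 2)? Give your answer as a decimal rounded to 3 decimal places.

For each hypothesis, P(data | H) works out to: P(data | r = 2) = (5/7)(2/6)(4/5)(3/4) = 1/7; P(data | r = 4) = (3/7)(4/6)(2/5)(1/4) = 1/35; P(data | r = 5) = (2/7)(5/6)(1/5)(0/4) = 0.
Multiplying each by its prior: 1/3 · 1/7 = 1/21, 1/3 · 1/35 = 1/105, 1/3 · 0 = 0; these sum to 2/35.
So P(r = 2 | data) = (1/21) / (2/35) = 5/6.

0.833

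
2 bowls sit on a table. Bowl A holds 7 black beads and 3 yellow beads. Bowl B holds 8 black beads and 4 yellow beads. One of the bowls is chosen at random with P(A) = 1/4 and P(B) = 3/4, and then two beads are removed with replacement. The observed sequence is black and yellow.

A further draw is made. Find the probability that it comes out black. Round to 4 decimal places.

0.6747

The likelihood of the observed sequence under each hypothesis: P(data | bowl A) = (7/10)(3/10) = 0.21; P(data | bowl B) = (8/12)(4/12) = 0.22222.
Weighting by the prior gives 1/4 · 0.21 = 0.0525, 3/4 · 0.22222 = 0.16667; with total 0.21917.
Dividing through by the total gives posterior P(bowl A | data) = 0.23954, P(bowl B | data) = 0.76046.
So P(black next | data) = Σ P(black next | H) P(H | data) = (7/10)(0.23954) + (2/3)(0.76046) = 0.67465.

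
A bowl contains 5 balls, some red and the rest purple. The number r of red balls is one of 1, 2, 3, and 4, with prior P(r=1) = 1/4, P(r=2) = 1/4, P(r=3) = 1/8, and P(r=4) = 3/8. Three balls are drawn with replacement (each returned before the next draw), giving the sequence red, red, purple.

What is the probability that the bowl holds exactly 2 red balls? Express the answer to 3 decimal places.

0.245

The likelihood of the observed sequence under each hypothesis: P(data | r = 1) = (1/5)(1/5)(4/5) = 4/125; P(data | r = 2) = (2/5)(2/5)(3/5) = 12/125; P(data | r = 3) = (3/5)(3/5)(2/5) = 18/125; P(data | r = 4) = (4/5)(4/5)(1/5) = 16/125.
Weighting by the prior gives 1/4 · 4/125 = 1/125, 1/4 · 12/125 = 3/125, 1/8 · 18/125 = 9/500, 3/8 · 16/125 = 6/125; these sum to 49/500.
Therefore the posterior P(r = 2 | data) = (3/125) / (49/500) = 12/49.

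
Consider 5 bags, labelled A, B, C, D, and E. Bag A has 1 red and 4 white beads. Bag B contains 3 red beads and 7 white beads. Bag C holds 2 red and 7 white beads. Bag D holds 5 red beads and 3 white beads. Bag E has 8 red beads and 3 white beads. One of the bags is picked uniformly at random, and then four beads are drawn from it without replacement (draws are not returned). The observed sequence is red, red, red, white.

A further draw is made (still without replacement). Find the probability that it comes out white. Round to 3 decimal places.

The likelihood of the observed sequence under each hypothesis: P(data | bag A) = (1/5)(0/4) = 0; P(data | bag B) = (3/10)(2/9)(1/8)(7/7) = 0.0083333; P(data | bag C) = (2/9)(1/8)(0/7) = 0; P(data | bag D) = (5/8)(4/7)(3/6)(3/5) = 0.10714; P(data | bag E) = (8/11)(7/10)(6/9)(3/8) = 0.12727.
Multiplying each by its prior: 1/5 · 0 = 0, 1/5 · 0.0083333 = 0.0016667, 1/5 · 0 = 0, 1/5 · 0.10714 = 0.021429, 1/5 · 0.12727 = 0.025455; these sum to 0.04855.
Normalising, the posterior is P(bag A | data) = 0, P(bag B | data) = 0.034329, P(bag C | data) = 0, P(bag D | data) = 0.44137, P(bag E | data) = 0.5243.
So P(white next | data) = Σ P(white next | H) P(H | data) = (1)(0.034329) + (1/2)(0.44137) + (2/7)(0.5243) = 0.40481.

0.405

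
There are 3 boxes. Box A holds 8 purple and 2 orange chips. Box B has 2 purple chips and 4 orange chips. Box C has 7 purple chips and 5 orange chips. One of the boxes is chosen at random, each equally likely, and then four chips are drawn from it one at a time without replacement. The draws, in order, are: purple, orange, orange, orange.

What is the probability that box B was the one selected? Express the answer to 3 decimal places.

Under each hypothesis, the probability of the observed sequence is: P(data | box A) = (8/10)(2/9)(1/8)(0/7) = 0; P(data | box B) = (2/6)(4/5)(3/4)(2/3) = 0.13333; P(data | box C) = (7/12)(5/11)(4/10)(3/9) = 0.035354.
Multiplying each by its prior: 1/3 · 0 = 0, 1/3 · 0.13333 = 0.044444, 1/3 · 0.035354 = 0.011785; summing to 0.056229.
By Bayes' rule, P(box B | data) = (0.044444) / (0.056229) = 0.79042.

0.790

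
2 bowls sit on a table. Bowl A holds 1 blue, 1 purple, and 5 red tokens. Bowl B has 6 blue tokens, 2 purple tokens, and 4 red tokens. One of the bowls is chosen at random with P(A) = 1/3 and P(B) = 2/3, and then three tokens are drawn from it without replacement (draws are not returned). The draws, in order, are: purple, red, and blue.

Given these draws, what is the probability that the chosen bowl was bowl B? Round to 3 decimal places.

0.753

The likelihood of the observed sequence under each hypothesis: P(data | bowl A) = (1/7)(5/6)(1/5) = 0.02381; P(data | bowl B) = (2/12)(4/11)(6/10) = 0.036364.
Multiplying each by its prior: 1/3 · 0.02381 = 0.0079365, 2/3 · 0.036364 = 0.024242; these sum to 0.032179.
Hence P(bowl B | data) = (0.024242) / (0.032179) = 0.75336.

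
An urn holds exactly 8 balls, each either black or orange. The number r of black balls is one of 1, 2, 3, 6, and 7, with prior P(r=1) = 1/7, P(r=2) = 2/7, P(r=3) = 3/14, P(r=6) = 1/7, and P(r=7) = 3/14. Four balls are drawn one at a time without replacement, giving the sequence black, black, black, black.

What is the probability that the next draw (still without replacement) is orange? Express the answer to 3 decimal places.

0.306

The likelihood of the observed sequence under each hypothesis: P(data | r = 1) = (1/8)(0/7) = 0; P(data | r = 2) = (2/8)(1/7)(0/6) = 0; P(data | r = 3) = (3/8)(2/7)(1/6)(0/5) = 0; P(data | r = 6) = (6/8)(5/7)(4/6)(3/5) = 3/14; P(data | r = 7) = (7/8)(6/7)(5/6)(4/5) = 1/2.
Weighting by the prior gives 1/7 · 0 = 0, 2/7 · 0 = 0, 3/14 · 0 = 0, 1/7 · 3/14 = 3/98, 3/14 · 1/2 = 3/28; summing to 27/196.
Dividing through by the total gives posterior P(r = 1 | data) = 0, P(r = 2 | data) = 0, P(r = 3 | data) = 0, P(r = 6 | data) = 2/9, P(r = 7 | data) = 7/9.
So P(orange next | data) = Σ P(orange next | H) P(H | data) = (1/2)(2/9) + (1/4)(7/9) = 11/36.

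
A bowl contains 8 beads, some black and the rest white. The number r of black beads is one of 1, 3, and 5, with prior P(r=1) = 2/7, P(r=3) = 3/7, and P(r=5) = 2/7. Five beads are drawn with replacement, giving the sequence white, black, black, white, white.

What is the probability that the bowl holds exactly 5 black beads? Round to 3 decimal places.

The likelihood of the observed sequence under each hypothesis: P(data | r = 1) = (7/8)(1/8)(1/8)(7/8)(7/8) = 0.010468; P(data | r = 3) = (5/8)(3/8)(3/8)(5/8)(5/8) = 0.034332; P(data | r = 5) = (3/8)(5/8)(5/8)(3/8)(3/8) = 0.020599.
The prior-weighted likelihoods are 2/7 · 0.010468 = 0.0029907, 3/7 · 0.034332 = 0.014714, 2/7 · 0.020599 = 0.0058855; with total 0.02359.
So P(r = 5 | data) = (0.0058855) / (0.02359) = 0.24949.

0.249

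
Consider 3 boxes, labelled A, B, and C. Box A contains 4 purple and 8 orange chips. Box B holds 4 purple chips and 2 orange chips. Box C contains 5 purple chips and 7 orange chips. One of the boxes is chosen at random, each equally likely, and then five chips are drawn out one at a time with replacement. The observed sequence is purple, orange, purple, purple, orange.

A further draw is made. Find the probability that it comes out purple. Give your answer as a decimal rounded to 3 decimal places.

Under each hypothesis, the probability of the observed sequence is: P(data | box A) = (4/12)(8/12)(4/12)(4/12)(8/12) = 0.016461; P(data | box B) = (4/6)(2/6)(4/6)(4/6)(2/6) = 0.032922; P(data | box C) = (5/12)(7/12)(5/12)(5/12)(7/12) = 0.024615.
The prior-weighted likelihoods are 1/3 · 0.016461 = 0.005487, 1/3 · 0.032922 = 0.010974, 1/3 · 0.024615 = 0.008205; these sum to 0.024666.
Normalising, the posterior is P(box A | data) = 0.22245, P(box B | data) = 0.4449, P(box C | data) = 0.33265.
The predictive probability is P(purple next | data) = (1/3)(0.22245) + (2/3)(0.4449) + (5/12)(0.33265) = 0.50935.

0.509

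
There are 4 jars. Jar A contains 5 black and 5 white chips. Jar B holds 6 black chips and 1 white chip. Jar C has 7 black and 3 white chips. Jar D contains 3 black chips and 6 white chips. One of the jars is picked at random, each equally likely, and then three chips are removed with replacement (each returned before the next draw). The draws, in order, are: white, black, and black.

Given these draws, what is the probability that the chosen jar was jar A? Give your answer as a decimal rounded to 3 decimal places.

0.277

Compute the likelihood of the observed sequence for each case: P(data | jar A) = (5/10)(5/10)(5/10) = 0.125; P(data | jar B) = (1/7)(6/7)(6/7) = 0.10496; P(data | jar C) = (3/10)(7/10)(7/10) = 0.147; P(data | jar D) = (6/9)(3/9)(3/9) = 0.074074.
The prior-weighted likelihoods are 1/4 · 0.125 = 0.03125, 1/4 · 0.10496 = 0.026239, 1/4 · 0.147 = 0.03675, 1/4 · 0.074074 = 0.018519; these sum to 0.11276.
So P(jar A | data) = (0.03125) / (0.11276) = 0.27714.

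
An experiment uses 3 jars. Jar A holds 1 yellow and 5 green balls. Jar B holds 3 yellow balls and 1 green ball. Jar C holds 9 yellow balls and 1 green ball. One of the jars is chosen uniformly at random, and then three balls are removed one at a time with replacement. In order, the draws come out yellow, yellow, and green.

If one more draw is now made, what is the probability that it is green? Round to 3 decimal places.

0.256

For each hypothesis, P(data | H) works out to: P(data | jar A) = (1/6)(1/6)(5/6) = 0.023148; P(data | jar B) = (3/4)(3/4)(1/4) = 0.14062; P(data | jar C) = (9/10)(9/10)(1/10) = 0.081.
The prior-weighted likelihoods are 1/3 · 0.023148 = 0.007716, 1/3 · 0.14062 = 0.046875, 1/3 · 0.081 = 0.027; summing to 0.081591.
Dividing through by the total gives posterior P(jar A | data) = 0.09457, P(jar B | data) = 0.57451, P(jar C | data) = 0.33092.
The predictive probability is P(green next | data) = (5/6)(0.09457) + (1/4)(0.57451) + (1/10)(0.33092) = 0.25553.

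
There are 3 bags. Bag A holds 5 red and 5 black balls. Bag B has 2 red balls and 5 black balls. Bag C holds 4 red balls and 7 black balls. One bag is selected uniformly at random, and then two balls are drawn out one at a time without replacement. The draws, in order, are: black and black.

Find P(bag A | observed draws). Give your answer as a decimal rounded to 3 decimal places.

Under each hypothesis, the probability of the observed sequence is: P(data | bag A) = (5/10)(4/9) = 0.22222; P(data | bag B) = (5/7)(4/6) = 0.47619; P(data | bag C) = (7/11)(6/10) = 0.38182.
The prior-weighted likelihoods are 1/3 · 0.22222 = 0.074074, 1/3 · 0.47619 = 0.15873, 1/3 · 0.38182 = 0.12727; with total 0.36008.
So P(bag A | data) = (0.074074) / (0.36008) = 0.20572.

0.206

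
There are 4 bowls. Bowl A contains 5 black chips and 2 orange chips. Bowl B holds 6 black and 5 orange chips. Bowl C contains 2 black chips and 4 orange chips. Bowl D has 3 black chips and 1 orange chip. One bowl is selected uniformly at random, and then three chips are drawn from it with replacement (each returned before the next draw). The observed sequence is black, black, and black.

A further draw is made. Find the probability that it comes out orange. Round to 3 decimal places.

0.313

Compute the likelihood of the observed sequence for each case: P(data | bowl A) = (5/7)(5/7)(5/7) = 0.36443; P(data | bowl B) = (6/11)(6/11)(6/11) = 0.16228; P(data | bowl C) = (2/6)(2/6)(2/6) = 0.037037; P(data | bowl D) = (3/4)(3/4)(3/4) = 0.42188.
The prior-weighted likelihoods are 1/4 · 0.36443 = 0.091108, 1/4 · 0.16228 = 0.040571, 1/4 · 0.037037 = 0.0092593, 1/4 · 0.42188 = 0.10547; with total 0.24641.
The posterior is then P(bowl A | data) = 0.36975, P(bowl B | data) = 0.16465, P(bowl C | data) = 0.037577, P(bowl D | data) = 0.42803.
Averaging over the posterior, P(orange next | data) = (2/7)(0.36975) + (5/11)(0.16465) + (2/3)(0.037577) + (1/4)(0.42803) = 0.31254.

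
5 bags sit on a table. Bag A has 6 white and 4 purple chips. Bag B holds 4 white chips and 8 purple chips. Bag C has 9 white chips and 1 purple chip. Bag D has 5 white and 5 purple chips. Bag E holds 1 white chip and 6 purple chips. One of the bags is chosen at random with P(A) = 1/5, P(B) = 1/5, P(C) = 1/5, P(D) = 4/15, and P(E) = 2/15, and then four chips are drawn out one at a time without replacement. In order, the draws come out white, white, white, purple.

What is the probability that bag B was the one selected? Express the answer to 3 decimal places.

0.056

For each hypothesis, P(data | H) works out to: P(data | bag A) = (6/10)(5/9)(4/8)(4/7) = 0.095238; P(data | bag B) = (4/12)(3/11)(2/10)(8/9) = 0.016162; P(data | bag C) = (9/10)(8/9)(7/8)(1/7) = 0.1; P(data | bag D) = (5/10)(4/9)(3/8)(5/7) = 0.059524; P(data | bag E) = (1/7)(0/6) = 0.
Multiplying each by its prior: 1/5 · 0.095238 = 0.019048, 1/5 · 0.016162 = 0.0032323, 1/5 · 0.1 = 0.02, 4/15 · 0.059524 = 0.015873, 2/15 · 0 = 0; with total 0.058153.
So P(bag B | data) = (0.0032323) / (0.058153) = 0.055583.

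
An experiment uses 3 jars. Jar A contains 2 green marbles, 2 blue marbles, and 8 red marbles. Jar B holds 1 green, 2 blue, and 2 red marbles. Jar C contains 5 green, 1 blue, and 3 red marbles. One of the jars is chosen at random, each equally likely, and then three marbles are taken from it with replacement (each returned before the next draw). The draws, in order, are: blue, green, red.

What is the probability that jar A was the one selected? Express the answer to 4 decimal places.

Compute the likelihood of the observed sequence for each case: P(data | jar A) = (2/12)(2/12)(8/12) = 0.018519; P(data | jar B) = (2/5)(1/5)(2/5) = 0.032; P(data | jar C) = (1/9)(5/9)(3/9) = 0.020576.
Weighting by the prior gives 1/3 · 0.018519 = 0.0061728, 1/3 · 0.032 = 0.010667, 1/3 · 0.020576 = 0.0068587; summing to 0.023698.
Therefore the posterior P(jar A | data) = (0.0061728) / (0.023698) = 0.26048.

0.2605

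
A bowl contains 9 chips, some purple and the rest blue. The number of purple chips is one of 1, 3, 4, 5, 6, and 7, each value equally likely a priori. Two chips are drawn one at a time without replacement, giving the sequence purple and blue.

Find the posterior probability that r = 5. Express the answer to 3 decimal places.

Compute the likelihood of the observed sequence for each case: P(data | r = 1) = (1/9)(8/8) = 1/9; P(data | r = 3) = (3/9)(6/8) = 1/4; P(data | r = 4) = (4/9)(5/8) = 5/18; P(data | r = 5) = (5/9)(4/8) = 5/18; P(data | r = 6) = (6/9)(3/8) = 1/4; P(data | r = 7) = (7/9)(2/8) = 7/36.
Multiplying each by its prior: 1/6 · 1/9 = 1/54, 1/6 · 1/4 = 1/24, 1/6 · 5/18 = 5/108, 1/6 · 5/18 = 5/108, 1/6 · 1/4 = 1/24, 1/6 · 7/36 = 7/216; with total 49/216.
By Bayes' rule, P(r = 5 | data) = (5/108) / (49/216) = 10/49.

0.204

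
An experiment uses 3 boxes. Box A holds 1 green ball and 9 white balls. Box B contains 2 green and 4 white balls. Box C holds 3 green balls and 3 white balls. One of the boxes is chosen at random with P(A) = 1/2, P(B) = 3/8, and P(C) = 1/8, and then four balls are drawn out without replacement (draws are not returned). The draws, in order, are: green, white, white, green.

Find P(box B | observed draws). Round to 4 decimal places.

Under each hypothesis, the probability of the observed sequence is: P(data | box A) = (1/10)(9/9)(8/8)(0/7) = 0; P(data | box B) = (2/6)(4/5)(3/4)(1/3) = 1/15; P(data | box C) = (3/6)(3/5)(2/4)(2/3) = 1/10.
Multiplying each by its prior: 1/2 · 0 = 0, 3/8 · 1/15 = 1/40, 1/8 · 1/10 = 1/80; these sum to 3/80.
By Bayes' rule, P(box B | data) = (1/40) / (3/80) = 2/3.

0.6667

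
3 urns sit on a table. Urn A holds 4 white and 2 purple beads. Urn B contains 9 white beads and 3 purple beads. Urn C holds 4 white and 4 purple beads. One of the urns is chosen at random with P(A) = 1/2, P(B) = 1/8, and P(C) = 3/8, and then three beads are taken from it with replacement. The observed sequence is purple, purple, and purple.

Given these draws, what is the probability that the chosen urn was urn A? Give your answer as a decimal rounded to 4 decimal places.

0.2750

Compute the likelihood of the observed sequence for each case: P(data | urn A) = (2/6)(2/6)(2/6) = 0.037037; P(data | urn B) = (3/12)(3/12)(3/12) = 0.015625; P(data | urn C) = (4/8)(4/8)(4/8) = 0.125.
The prior-weighted likelihoods are 1/2 · 0.037037 = 0.018519, 1/8 · 0.015625 = 0.0019531, 3/8 · 0.125 = 0.046875; these sum to 0.067347.
By Bayes' rule, P(urn A | data) = (0.018519) / (0.067347) = 0.27497.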